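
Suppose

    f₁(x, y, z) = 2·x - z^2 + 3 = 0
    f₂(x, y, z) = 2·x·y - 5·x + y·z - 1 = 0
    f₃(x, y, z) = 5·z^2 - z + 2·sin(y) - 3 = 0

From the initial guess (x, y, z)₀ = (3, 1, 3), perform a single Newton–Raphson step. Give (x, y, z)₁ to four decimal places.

(-1.1578, 0.5458, 1.6141)

At (3, 1, 3): F = (0.0000, -7.0000, 40.682942).
Jacobian J = [[2, 0, -2·z], [2·y - 5, 2·x + z, y], [0, 2·cos(y), 10·z - 1]].
At the point, J = [[2.0000, 0.0000, -6.0000], [-3.0000, 9.0000, 1.0000], [0.0000, 1.080605, 29.0000]] (det J = 539.289674).
Solving J·Δ = −F gives Δ = (-4.1578, -0.4542, -1.3859).
Then the next iterate is (x, y, z)₁ = (-1.1578, 0.5458, 1.6141).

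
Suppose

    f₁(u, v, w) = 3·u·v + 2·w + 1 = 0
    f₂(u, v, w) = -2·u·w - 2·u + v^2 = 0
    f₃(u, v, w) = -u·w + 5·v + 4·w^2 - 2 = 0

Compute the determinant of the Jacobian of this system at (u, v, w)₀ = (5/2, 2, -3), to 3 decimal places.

212.500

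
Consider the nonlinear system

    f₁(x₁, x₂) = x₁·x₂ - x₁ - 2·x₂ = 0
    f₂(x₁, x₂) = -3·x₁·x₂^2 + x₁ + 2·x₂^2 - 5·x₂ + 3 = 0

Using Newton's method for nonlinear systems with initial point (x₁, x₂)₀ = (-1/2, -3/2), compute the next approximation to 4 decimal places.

(0.3692, -0.6692)

At (-1/2, -3/2): F = (4.2500, 17.8750).
Jacobian J = [[x₂ - 1, x₁ - 2], [-3·x₂^2 + 1, -6·x₁·x₂ + 4·x₂ - 5]].
At the point, J = [[-2.5000, -2.5000], [-5.7500, -15.5000]] (det J = 24.3750).
Solving J·Δ = −F gives Δ = (0.8692, 0.8308).
Then the next iterate is (x₁, x₂)₁ = (0.3692, -0.6692).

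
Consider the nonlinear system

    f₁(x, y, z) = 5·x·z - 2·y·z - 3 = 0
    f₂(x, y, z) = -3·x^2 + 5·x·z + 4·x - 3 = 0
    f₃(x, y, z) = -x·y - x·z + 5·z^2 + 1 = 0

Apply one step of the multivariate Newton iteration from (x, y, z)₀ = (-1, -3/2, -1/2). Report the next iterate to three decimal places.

At (-1, -3/2, -1/2): F = (-2.000, -7.500, 0.250).
Jacobian J = [[5·z, -2·z, 5·x - 2·y], [-6·x + 5·z + 4, 0, 5·x], [-y - z, -x, -x + 10·z]].
At the point, J = [[-2.500, 1.000, -2.000], [7.500, 0.000, -5.000], [2.000, 1.000, -4.000]] (det J = -7.500).
Solving J·Δ = −F gives Δ = (-3.500, -20.250, -6.750).
Then the next iterate is (x, y, z)₁ = (-4.500, -21.750, -7.250).

(-4.500, -21.750, -7.250)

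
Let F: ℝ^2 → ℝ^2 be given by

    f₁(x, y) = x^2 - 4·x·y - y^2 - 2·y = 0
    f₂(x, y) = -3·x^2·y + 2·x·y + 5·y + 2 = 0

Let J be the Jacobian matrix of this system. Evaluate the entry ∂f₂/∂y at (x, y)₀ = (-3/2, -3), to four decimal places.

-4.7500

∂f₂/∂y = -3·x^2 + 2·x + 5.
At (-3/2, -3) this is -4.7500.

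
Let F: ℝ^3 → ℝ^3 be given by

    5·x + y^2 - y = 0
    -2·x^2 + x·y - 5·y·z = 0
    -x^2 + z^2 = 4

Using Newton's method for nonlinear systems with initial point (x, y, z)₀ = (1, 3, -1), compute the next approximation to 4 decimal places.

At (1, 3, -1): F = (11.0000, 16.0000, -4.0000).
Jacobian J = [[5, 2·y - 1, 0], [-4·x + y, x - 5·z, -5·y], [-2·x, 0, 2·z]].
At the point, J = [[5.0000, 5.0000, 0.0000], [-1.0000, 6.0000, -15.0000], [-2.0000, 0.0000, -2.0000]] (det J = 80.0000).
Solving J·Δ = −F gives Δ = (-4.1000, 1.9000, 2.1000).
Then the next iterate is (x, y, z)₁ = (-3.1000, 4.9000, 1.1000).

(-3.1000, 4.9000, 1.1000)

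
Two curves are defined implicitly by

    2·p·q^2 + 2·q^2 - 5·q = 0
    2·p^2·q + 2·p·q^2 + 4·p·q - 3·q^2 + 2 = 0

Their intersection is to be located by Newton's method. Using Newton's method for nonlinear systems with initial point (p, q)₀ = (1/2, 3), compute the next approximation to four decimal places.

(0.4945, 2.0845)

At (1/2, 3): F = (12.0000, -8.5000).
Jacobian J = [[2·q^2, 4·p·q + 4·q - 5], [4·p·q + 2·q^2 + 4·q, 2·p^2 + 4·p·q + 4·p - 6·q]].
At the point, J = [[18.0000, 13.0000], [36.0000, -9.5000]] (det J = -639.0000).
Solving J·Δ = −F gives Δ = (-0.0055, -0.9155).
Then the next iterate is (p, q)₁ = (0.4945, 2.0845).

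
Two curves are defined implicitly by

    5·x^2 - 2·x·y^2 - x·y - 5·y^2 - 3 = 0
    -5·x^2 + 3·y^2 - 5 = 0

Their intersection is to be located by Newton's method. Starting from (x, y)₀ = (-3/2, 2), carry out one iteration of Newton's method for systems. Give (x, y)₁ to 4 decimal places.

At (-3/2, 2): F = (3.2500, -4.2500).
Jacobian J = [[10·x - 2·y^2 - y, -4·x·y - x - 10·y], [-10·x, 6·y]].
At the point, J = [[-25.0000, -6.5000], [15.0000, 12.0000]] (det J = -202.5000).
Solving J·Δ = −F gives Δ = (0.0562, 0.2840).
Then the next iterate is (x, y)₁ = (-1.4438, 2.2840).

(-1.4438, 2.2840)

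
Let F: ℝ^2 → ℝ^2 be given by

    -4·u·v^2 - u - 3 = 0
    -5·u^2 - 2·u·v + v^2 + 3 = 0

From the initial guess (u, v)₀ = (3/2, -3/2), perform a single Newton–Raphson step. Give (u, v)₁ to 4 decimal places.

(1.0109, -0.7717)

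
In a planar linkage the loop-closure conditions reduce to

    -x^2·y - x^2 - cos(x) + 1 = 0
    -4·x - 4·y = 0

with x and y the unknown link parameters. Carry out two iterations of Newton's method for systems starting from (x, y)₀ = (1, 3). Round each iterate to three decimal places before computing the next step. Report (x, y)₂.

(0.797, -0.797)

At (1, 3): F = (-3.54030, -16.000).
Jacobian J = [[-2·x·y - 2·x + sin(x), -x^2], [-4, -4]].
At the point, J = [[-7.15853, -1.000], [-4.000, -4.000]] (det J = 24.63412).
Solving J·Δ = −F gives Δ = (0.075, -4.075).
Then the next iterate is (x, y)₁ = (1.075, -1.075).
Round to (1.075, -1.075) and repeat: F = (0.61094, 0.000), J = [[1.04084, -1.15562], [-4.000, -4.000]].
Δ = (-0.278, 0.278), so (x, y)₂ = (0.797, -0.797).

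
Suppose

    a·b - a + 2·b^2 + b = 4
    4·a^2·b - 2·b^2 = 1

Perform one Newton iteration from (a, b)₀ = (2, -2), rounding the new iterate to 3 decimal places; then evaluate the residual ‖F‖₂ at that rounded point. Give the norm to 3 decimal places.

13.174

At (2, -2): F = (-4.000, -41.000).
Jacobian J = [[b - 1, a + 4·b + 1], [8·a·b, 4·a^2 - 4·b]].
At the point, J = [[-3.000, -5.000], [-32.000, 24.000]] (det J = -232.000).
Solving J·Δ = −F gives Δ = (-1.297, -0.022).
Then the next iterate is (a, b)₁ = (0.703, -2.022).
Re-evaluating at (0.703, -2.022): F = (0.03050, -13.17413), so ‖F‖₂ = 13.174.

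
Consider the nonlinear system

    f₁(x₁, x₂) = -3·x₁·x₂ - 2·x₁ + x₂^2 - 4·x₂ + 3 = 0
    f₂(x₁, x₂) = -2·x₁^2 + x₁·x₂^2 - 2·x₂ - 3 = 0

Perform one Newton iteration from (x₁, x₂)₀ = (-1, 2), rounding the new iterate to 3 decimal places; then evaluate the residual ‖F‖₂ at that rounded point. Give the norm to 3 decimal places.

At (-1, 2): F = (7.000, -13.000).
Jacobian J = [[-3·x₂ - 2, -3·x₁ + 2·x₂ - 4], [-4·x₁ + x₂^2, 2·x₁·x₂ - 2]].
At the point, J = [[-8.000, 3.000], [8.000, -6.000]] (det J = 24.000).
Solving J·Δ = −F gives Δ = (0.125, -2.000).
Then the next iterate is (x₁, x₂)₁ = (-0.875, 0.000).
Re-evaluating at (-0.875, 0.000): F = (4.750, -4.53125), so ‖F‖₂ = 6.565.

6.565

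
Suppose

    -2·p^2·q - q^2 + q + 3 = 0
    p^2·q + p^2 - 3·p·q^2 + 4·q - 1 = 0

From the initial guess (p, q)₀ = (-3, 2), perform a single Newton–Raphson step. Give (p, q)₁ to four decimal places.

(-2.5513, 0.8462)

At (-3, 2): F = (-35.0000, 70.0000).
Jacobian J = [[-4·p·q, -2·p^2 - 2·q + 1], [2·p·q + 2·p - 3·q^2, p^2 - 6·p·q + 4]].
At the point, J = [[24.0000, -21.0000], [-30.0000, 49.0000]] (det J = 546.0000).
Solving J·Δ = −F gives Δ = (0.4487, -1.1538).
Then the next iterate is (p, q)₁ = (-2.5513, 0.8462).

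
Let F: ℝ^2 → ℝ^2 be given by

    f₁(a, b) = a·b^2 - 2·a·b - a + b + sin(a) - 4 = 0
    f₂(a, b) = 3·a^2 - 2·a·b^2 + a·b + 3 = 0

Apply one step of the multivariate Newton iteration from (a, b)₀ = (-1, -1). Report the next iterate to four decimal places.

(-0.8207, 0.4772)

At (-1, -1): F = (-7.841471, 9.0000).
Jacobian J = [[b^2 - 2·b + cos(a) - 1, 2·a·b - 2·a + 1], [6·a - 2·b^2 + b, -4·a·b + a]].
At the point, J = [[2.540302, 5.0000], [-9.0000, -5.0000]] (det J = 32.298488).
Solving J·Δ = −F gives Δ = (0.1793, 1.4772).
Then the next iterate is (a, b)₁ = (-0.8207, 0.4772).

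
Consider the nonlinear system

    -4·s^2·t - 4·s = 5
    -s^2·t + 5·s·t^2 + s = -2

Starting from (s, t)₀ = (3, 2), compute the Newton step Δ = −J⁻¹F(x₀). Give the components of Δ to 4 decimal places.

At (3, 2): F = (-89.0000, 47.0000).
Jacobian J = [[-8·s·t - 4, -4·s^2], [-2·s·t + 5·t^2 + 1, -s^2 + 10·s·t]].
At the point, J = [[-52.0000, -36.0000], [9.0000, 51.0000]] (det J = -2328.0000).
Solving J·Δ = −F gives Δ = (-1.2229, -0.7058).

(-1.2229, -0.7058)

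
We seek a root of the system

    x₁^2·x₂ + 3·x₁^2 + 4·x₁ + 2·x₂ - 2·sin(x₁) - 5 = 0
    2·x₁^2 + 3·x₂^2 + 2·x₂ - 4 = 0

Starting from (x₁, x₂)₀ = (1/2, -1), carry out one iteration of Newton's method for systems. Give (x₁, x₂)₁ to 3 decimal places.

At (1/2, -1): F = (-5.45885, -2.500).
Jacobian J = [[2·x₁·x₂ + 6·x₁ - 2·cos(x₁) + 4, x₁^2 + 2], [4·x₁, 6·x₂ + 2]].
At the point, J = [[4.24483, 2.250], [2.000, -4.000]] (det J = -21.47934).
Solving J·Δ = −F gives Δ = (1.278, 0.014).
Then the next iterate is (x₁, x₂)₁ = (1.778, -0.986).

(1.778, -0.986)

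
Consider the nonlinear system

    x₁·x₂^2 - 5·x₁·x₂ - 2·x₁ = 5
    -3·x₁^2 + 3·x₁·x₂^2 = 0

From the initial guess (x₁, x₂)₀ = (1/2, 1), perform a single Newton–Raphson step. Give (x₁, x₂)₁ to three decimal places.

(-0.771, 0.750)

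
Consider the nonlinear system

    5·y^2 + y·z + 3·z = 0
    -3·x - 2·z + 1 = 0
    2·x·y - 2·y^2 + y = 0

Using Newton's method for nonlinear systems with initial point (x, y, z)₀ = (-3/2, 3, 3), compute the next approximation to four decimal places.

(-2.4583, 0.8750, 4.1875)

At (-3/2, 3, 3): F = (63.0000, -0.5000, -24.0000).
Jacobian J = [[0, 10·y + z, y + 3], [-3, 0, -2], [2·y, 2·x - 4·y + 1, 0]].
At the point, J = [[0.0000, 33.0000, 6.0000], [-3.0000, 0.0000, -2.0000], [6.0000, -14.0000, 0.0000]] (det J = -144.0000).
Solving J·Δ = −F gives Δ = (-0.9583, -2.1250, 1.1875).
Then the next iterate is (x, y, z)₁ = (-2.4583, 0.8750, 4.1875).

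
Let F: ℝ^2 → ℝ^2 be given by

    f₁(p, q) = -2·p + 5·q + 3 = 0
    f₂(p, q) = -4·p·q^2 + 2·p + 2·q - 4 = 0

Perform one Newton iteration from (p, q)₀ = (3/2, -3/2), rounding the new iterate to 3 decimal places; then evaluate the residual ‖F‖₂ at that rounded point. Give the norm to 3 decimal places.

At (3/2, -3/2): F = (-7.500, -17.500).
Jacobian J = [[-2, 5], [-4·q^2 + 2, -8·p·q + 2]].
At the point, J = [[-2.000, 5.000], [-7.000, 20.000]] (det J = -5.000).
Solving J·Δ = −F gives Δ = (-12.500, -3.500).
Then the next iterate is (p, q)₁ = (-11.000, -5.000).
Re-evaluating at (-11.000, -5.000): F = (0.000, 1064.000), so ‖F‖₂ = 1064.000.

1064.000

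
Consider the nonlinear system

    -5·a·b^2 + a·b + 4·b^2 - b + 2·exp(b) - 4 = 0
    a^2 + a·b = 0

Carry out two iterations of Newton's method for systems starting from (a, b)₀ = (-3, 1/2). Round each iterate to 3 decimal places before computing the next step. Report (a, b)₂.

(-0.933, 0.447)

At (-3, 1/2): F = (2.04744, 7.500).
Jacobian J = [[-5·b^2 + b, -10·a·b + a + 8·b + 2·exp(b) - 1], [2·a + b, a]].
At the point, J = [[-0.750, 18.29744], [-5.500, -3.000]] (det J = 102.88593).
Solving J·Δ = −F gives Δ = (1.394, -0.055).
Then the next iterate is (a, b)₁ = (-1.606, 0.445).
Round to (-1.606, 0.445) and repeat: F = (0.34355, 1.86457), J = [[-0.54513, 11.22168], [-2.767, -1.606]].
Δ = (0.673, 0.002), so (a, b)₂ = (-0.933, 0.447).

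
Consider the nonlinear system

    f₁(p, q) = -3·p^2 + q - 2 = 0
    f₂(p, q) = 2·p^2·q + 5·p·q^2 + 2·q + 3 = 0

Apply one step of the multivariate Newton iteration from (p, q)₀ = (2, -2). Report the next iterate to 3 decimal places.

(0.716, -1.404)

At (2, -2): F = (-16.000, 23.000).
Jacobian J = [[-6·p, 1], [4·p·q + 5·q^2, 2·p^2 + 10·p·q + 2]].
At the point, J = [[-12.000, 1.000], [4.000, -30.000]] (det J = 356.000).
Solving J·Δ = −F gives Δ = (-1.284, 0.596).
Then the next iterate is (p, q)₁ = (0.716, -1.404).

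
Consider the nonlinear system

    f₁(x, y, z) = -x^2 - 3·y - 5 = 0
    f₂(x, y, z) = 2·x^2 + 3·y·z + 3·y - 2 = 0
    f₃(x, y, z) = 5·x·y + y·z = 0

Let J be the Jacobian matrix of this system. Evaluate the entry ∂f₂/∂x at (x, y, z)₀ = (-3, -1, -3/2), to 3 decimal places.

-12.000

∂f₂/∂x = 4·x.
At (-3, -1, -3/2) this is -12.000.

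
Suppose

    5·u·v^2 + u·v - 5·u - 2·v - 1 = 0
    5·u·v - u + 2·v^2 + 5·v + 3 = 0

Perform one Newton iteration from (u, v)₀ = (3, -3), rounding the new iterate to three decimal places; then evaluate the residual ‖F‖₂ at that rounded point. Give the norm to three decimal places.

At (3, -3): F = (116.000, -42.000).
Jacobian J = [[5·v^2 + v - 5, 10·u·v + u - 2], [5·v - 1, 5·u + 4·v + 5]].
At the point, J = [[37.000, -89.000], [-16.000, 8.000]] (det J = -1128.000).
Solving J·Δ = −F gives Δ = (-2.491, 0.268).
Then the next iterate is (u, v)₁ = (0.509, -2.732).
Re-evaluating at (0.509, -2.732): F = (19.52384, -3.19429), so ‖F‖₂ = 19.783.

19.783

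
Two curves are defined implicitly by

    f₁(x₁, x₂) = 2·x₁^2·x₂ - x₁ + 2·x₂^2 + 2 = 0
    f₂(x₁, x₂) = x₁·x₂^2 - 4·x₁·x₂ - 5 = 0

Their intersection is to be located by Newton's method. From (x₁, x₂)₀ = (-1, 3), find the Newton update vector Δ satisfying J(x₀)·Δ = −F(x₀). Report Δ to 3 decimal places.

(0.382, -1.574)

At (-1, 3): F = (27.000, -2.000).
Jacobian J = [[4·x₁·x₂ - 1, 2·x₁^2 + 4·x₂], [x₂^2 - 4·x₂, 2·x₁·x₂ - 4·x₁]].
At the point, J = [[-13.000, 14.000], [-3.000, -2.000]] (det J = 68.000).
Solving J·Δ = −F gives Δ = (0.382, -1.574).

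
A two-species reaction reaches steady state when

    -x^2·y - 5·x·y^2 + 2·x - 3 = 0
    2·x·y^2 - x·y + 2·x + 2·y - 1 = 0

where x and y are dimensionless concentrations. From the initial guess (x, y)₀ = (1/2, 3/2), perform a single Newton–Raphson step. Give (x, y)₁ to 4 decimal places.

(0.3831, 0.6299)

At (1/2, 3/2): F = (-8.0000, 4.5000).
Jacobian J = [[-2·x·y - 5·y^2 + 2, -x^2 - 10·x·y], [2·y^2 - y + 2, 4·x·y - x + 2]].
At the point, J = [[-10.7500, -7.7500], [5.0000, 4.5000]] (det J = -9.6250).
Solving J·Δ = −F gives Δ = (-0.1169, -0.8701).
Then the next iterate is (x, y)₁ = (0.3831, 0.6299).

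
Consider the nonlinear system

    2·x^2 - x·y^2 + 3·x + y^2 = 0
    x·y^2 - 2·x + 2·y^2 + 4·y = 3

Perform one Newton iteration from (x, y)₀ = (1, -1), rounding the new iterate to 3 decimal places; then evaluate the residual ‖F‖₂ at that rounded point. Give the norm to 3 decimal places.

15.155

At (1, -1): F = (5.000, -6.000).
Jacobian J = [[4·x - y^2 + 3, -2·x·y + 2·y], [y^2 - 2, 2·x·y + 4·y + 4]].
At the point, J = [[6.000, 0.000], [-1.000, -2.000]] (det J = -12.000).
Solving J·Δ = −F gives Δ = (-0.833, -2.583).
Then the next iterate is (x, y)₁ = (0.167, -3.583).
Re-evaluating at (0.167, -3.583): F = (11.25074, 10.15371), so ‖F‖₂ = 15.155.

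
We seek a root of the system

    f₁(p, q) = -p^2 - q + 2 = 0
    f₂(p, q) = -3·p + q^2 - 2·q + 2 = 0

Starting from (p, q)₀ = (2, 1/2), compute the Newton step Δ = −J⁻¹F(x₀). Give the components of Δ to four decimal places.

At (2, 1/2): F = (-2.5000, -4.7500).
Jacobian J = [[-2·p, -1], [-3, 2·q - 2]].
At the point, J = [[-4.0000, -1.0000], [-3.0000, -1.0000]] (det J = 1.0000).
Solving J·Δ = −F gives Δ = (2.2500, -11.5000).

(2.2500, -11.5000)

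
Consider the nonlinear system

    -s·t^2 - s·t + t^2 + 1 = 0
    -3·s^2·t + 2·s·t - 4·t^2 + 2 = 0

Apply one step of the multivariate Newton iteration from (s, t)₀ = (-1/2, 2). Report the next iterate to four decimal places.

At (-1/2, 2): F = (8.0000, -17.5000).
Jacobian J = [[-t^2 - t, -2·s·t - s + 2·t], [-6·s·t + 2·t, -3·s^2 + 2·s - 8·t]].
At the point, J = [[-6.0000, 6.5000], [10.0000, -17.7500]] (det J = 41.5000).
Solving J·Δ = −F gives Δ = (0.6807, -0.6024).
Then the next iterate is (s, t)₁ = (0.1807, 1.3976).

(0.1807, 1.3976)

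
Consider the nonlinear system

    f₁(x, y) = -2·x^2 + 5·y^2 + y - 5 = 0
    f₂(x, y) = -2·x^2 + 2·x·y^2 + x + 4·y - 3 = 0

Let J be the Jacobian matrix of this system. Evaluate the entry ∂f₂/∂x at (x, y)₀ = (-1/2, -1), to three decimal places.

5.000

∂f₂/∂x = -4·x + 2·y^2 + 1.
At (-1/2, -1) this is 5.000.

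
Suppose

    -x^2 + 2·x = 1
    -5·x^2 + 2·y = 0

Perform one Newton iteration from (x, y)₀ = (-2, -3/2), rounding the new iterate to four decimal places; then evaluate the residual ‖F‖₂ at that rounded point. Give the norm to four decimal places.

At (-2, -3/2): F = (-9.0000, -23.0000).
Jacobian J = [[-2·x + 2, 0], [-10·x, 2]].
At the point, J = [[6.0000, 0.0000], [20.0000, 2.0000]] (det J = 12.0000).
Solving J·Δ = −F gives Δ = (1.5000, -3.5000).
Then the next iterate is (x, y)₁ = (-0.5000, -5.0000).
Re-evaluating at (-0.5000, -5.0000): F = (-2.2500, -11.2500), so ‖F‖₂ = 11.4728.

11.4728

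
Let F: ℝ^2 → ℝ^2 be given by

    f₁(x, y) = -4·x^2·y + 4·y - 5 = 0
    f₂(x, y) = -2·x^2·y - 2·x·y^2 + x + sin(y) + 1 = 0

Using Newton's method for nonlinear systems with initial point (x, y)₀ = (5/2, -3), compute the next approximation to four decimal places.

At (5/2, -3): F = (58.0000, -4.141120).
Jacobian J = [[-8·x·y, -4·x^2 + 4], [-4·x·y - 2·y^2 + 1, -2·x^2 - 4·x·y + cos(y)]].
At the point, J = [[60.0000, -21.0000], [13.0000, 16.510008]] (det J = 1263.600450).
Solving J·Δ = −F gives Δ = (-0.6890, 0.7933).
Then the next iterate is (x, y)₁ = (1.8110, -2.2067).

(1.8110, -2.2067)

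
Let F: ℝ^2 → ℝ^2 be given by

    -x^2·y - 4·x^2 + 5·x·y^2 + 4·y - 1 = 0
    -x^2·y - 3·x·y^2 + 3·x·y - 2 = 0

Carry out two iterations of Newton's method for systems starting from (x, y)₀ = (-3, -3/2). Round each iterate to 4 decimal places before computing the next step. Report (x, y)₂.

(-0.5574, 0.4787)

At (-3, -3/2): F = (-63.2500, 45.2500).
Jacobian J = [[-2·x·y - 8·x + 5·y^2, -x^2 + 10·x·y + 4], [-2·x·y - 3·y^2 + 3·y, -x^2 - 6·x·y + 3·x]].
At the point, J = [[26.2500, 40.0000], [-20.2500, -45.0000]] (det J = -371.2500).
Solving J·Δ = −F gives Δ = (2.7912, -0.2505).
Then the next iterate is (x, y)₁ = (-0.2088, -1.7505).
Round to (-0.2088, -1.7505) and repeat: F = (-11.299150, 1.092277), J = [[16.260642, 7.611447], [-15.175260, -2.863024]].
Δ = (-0.3486, 2.2292), so (x, y)₂ = (-0.5574, 0.4787).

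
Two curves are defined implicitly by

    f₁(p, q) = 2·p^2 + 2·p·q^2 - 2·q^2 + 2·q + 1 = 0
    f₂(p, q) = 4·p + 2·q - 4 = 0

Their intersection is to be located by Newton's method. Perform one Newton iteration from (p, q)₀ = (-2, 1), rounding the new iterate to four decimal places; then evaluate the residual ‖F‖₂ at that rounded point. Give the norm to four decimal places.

3.1706

At (-2, 1): F = (5.0000, -10.0000).
Jacobian J = [[4·p + 2·q^2, 4·p·q - 4·q + 2], [4, 2]].
At the point, J = [[-6.0000, -10.0000], [4.0000, 2.0000]] (det J = 28.0000).
Solving J·Δ = −F gives Δ = (3.2143, -1.4286).
Then the next iterate is (p, q)₁ = (1.2143, -0.4286).
Re-evaluating at (1.2143, -0.4286): F = (3.170582, 0.0000), so ‖F‖₂ = 3.1706.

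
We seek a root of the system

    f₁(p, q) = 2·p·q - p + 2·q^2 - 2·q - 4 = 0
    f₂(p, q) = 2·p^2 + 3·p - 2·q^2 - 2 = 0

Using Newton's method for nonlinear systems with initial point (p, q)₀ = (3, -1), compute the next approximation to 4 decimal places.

(0.0000, 4.5000)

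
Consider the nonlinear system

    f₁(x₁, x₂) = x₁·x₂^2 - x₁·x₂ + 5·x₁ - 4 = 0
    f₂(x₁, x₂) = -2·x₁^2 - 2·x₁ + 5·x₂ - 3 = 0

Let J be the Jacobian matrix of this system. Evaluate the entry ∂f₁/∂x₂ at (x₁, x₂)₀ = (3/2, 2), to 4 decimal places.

∂f₁/∂x₂ = 2·x₁·x₂ - x₁.
At (3/2, 2) this is 4.5000.

4.5000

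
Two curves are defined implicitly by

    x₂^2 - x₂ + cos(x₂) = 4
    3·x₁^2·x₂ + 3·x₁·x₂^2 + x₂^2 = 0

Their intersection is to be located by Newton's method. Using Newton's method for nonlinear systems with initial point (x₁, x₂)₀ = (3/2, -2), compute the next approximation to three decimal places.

At (3/2, -2): F = (1.58385, 8.500).
Jacobian J = [[0, 2·x₂ - sin(x₂) - 1], [6·x₁·x₂ + 3·x₂^2, 3·x₁^2 + 6·x₁·x₂ + 2·x₂]].
At the point, J = [[0.000, -4.09070], [-6.000, -15.250]] (det J = -24.54422).
Solving J·Δ = −F gives Δ = (0.433, 0.387).
Then the next iterate is (x₁, x₂)₁ = (1.933, -1.613).

(1.933, -1.613)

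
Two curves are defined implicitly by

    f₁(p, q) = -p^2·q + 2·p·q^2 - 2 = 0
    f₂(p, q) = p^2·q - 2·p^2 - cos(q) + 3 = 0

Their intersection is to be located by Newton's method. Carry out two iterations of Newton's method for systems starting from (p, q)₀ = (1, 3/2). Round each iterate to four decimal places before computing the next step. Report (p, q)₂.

(10.0321, 7.8585)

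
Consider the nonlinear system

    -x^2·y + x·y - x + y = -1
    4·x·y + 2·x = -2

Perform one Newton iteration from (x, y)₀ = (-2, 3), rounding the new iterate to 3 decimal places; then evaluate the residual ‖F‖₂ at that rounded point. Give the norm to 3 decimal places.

25.063

At (-2, 3): F = (-12.000, -26.000).
Jacobian J = [[-2·x·y + y - 1, -x^2 + x + 1], [4·y + 2, 4·x]].
At the point, J = [[14.000, -5.000], [14.000, -8.000]] (det J = -42.000).
Solving J·Δ = −F gives Δ = (-0.810, -4.667).
Then the next iterate is (x, y)₁ = (-2.810, -1.667).
Re-evaluating at (-2.810, -1.667): F = (19.99007, 15.11708), so ‖F‖₂ = 25.063.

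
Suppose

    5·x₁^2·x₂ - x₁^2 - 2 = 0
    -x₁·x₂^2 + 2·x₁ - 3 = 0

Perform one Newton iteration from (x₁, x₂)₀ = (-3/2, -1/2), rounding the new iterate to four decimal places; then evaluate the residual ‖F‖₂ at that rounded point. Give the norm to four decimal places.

7.5528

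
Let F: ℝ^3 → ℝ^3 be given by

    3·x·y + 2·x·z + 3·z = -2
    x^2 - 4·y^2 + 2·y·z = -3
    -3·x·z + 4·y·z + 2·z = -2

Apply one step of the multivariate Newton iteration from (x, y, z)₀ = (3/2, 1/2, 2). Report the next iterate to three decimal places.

(-0.864, -1.346, 2.843)

At (3/2, 1/2, 2): F = (16.250, 6.250, 1.000).
Jacobian J = [[3·y + 2·z, 3·x, 2·x + 3], [2·x, -8·y + 2·z, 2·y], [-3·z, 4·z, -3·x + 4·y + 2]].
At the point, J = [[5.500, 4.500, 6.000], [3.000, 0.000, 1.000], [-6.000, 8.000, -0.500]] (det J = 79.750).
Solving J·Δ = −F gives Δ = (-2.364, -1.846, 0.843).
Then the next iterate is (x, y, z)₁ = (-0.864, -1.346, 2.843).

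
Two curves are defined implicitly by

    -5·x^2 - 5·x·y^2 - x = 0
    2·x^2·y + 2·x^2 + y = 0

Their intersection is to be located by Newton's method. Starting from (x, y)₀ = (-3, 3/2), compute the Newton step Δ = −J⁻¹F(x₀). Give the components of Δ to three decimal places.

(1.333, -0.342)

At (-3, 3/2): F = (-8.250, 46.500).
Jacobian J = [[-10·x - 5·y^2 - 1, -10·x·y], [4·x·y + 4·x, 2·x^2 + 1]].
At the point, J = [[17.750, 45.000], [-30.000, 19.000]] (det J = 1687.250).
Solving J·Δ = −F gives Δ = (1.333, -0.342).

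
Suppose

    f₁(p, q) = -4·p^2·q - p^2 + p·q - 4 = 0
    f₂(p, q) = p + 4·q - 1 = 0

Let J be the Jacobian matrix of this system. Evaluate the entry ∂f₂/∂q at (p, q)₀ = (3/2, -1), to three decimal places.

4.000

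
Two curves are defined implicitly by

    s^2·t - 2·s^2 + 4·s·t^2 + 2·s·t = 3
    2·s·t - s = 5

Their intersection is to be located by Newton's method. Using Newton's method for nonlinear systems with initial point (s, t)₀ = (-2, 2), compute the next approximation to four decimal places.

At (-2, 2): F = (-43.0000, -11.0000).
Jacobian J = [[2·s·t - 4·s + 4·t^2 + 2·t, s^2 + 8·s·t + 2·s], [2·t - 1, 2·s]].
At the point, J = [[20.0000, -32.0000], [3.0000, -4.0000]] (det J = 16.0000).
Solving J·Δ = −F gives Δ = (11.2500, 5.6875).
Then the next iterate is (s, t)₁ = (9.2500, 7.6875).

(9.2500, 7.6875)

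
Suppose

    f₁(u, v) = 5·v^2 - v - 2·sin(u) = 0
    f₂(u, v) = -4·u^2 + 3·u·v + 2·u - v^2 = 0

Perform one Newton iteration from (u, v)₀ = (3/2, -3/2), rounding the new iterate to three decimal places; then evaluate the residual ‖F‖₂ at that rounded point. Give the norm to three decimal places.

4.622

At (3/2, -3/2): F = (10.75501, -15.000).
Jacobian J = [[-2·cos(u), 10·v - 1], [-8·u + 3·v + 2, 3·u - 2·v]].
At the point, J = [[-0.14147, -16.000], [-14.500, 7.500]] (det J = -233.06106).
Solving J·Δ = −F gives Δ = (-0.684, 0.678).
Then the next iterate is (u, v)₁ = (0.816, -0.822).
Re-evaluating at (0.816, -0.822): F = (2.74360, -3.71936), so ‖F‖₂ = 4.622.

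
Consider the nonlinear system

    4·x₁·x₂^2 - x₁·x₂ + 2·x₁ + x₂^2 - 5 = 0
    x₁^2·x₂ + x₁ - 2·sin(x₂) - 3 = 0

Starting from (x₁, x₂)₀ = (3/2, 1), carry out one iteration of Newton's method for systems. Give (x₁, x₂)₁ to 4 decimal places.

(1.8568, 0.5773)

At (3/2, 1): F = (3.5000, -0.932942).
Jacobian J = [[4·x₂^2 - x₂ + 2, 8·x₁·x₂ - x₁ + 2·x₂], [2·x₁·x₂ + 1, x₁^2 - 2·cos(x₂)]].
At the point, J = [[5.0000, 12.5000], [4.0000, 1.169395]] (det J = -44.153023).
Solving J·Δ = −F gives Δ = (0.3568, -0.4227).
Then the next iterate is (x₁, x₂)₁ = (1.8568, 0.5773).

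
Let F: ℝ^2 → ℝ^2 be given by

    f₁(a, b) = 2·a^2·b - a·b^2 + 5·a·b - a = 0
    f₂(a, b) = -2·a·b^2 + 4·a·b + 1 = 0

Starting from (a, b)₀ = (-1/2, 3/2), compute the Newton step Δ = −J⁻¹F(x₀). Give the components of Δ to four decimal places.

At (-1/2, 3/2): F = (-1.3750, 0.2500).
Jacobian J = [[4·a·b - b^2 + 5·b - 1, 2·a^2 - 2·a·b + 5·a], [-2·b^2 + 4·b, -4·a·b + 4·a]].
At the point, J = [[1.2500, -0.5000], [1.5000, 1.0000]] (det J = 2.0000).
Solving J·Δ = −F gives Δ = (0.6250, -1.1875).

(0.6250, -1.1875)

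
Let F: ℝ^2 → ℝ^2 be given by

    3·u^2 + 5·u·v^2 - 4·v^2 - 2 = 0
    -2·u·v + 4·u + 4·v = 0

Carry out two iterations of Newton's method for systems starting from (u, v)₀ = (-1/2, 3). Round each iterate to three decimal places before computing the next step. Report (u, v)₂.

At (-1/2, 3): F = (-59.750, 13.000).
Jacobian J = [[6·u + 5·v^2, 10·u·v - 8·v], [-2·v + 4, -2·u + 4]].
At the point, J = [[42.000, -39.000], [-2.000, 5.000]] (det J = 132.000).
Solving J·Δ = −F gives Δ = (-1.578, -3.231).
Then the next iterate is (u, v)₁ = (-2.078, -0.231).
Round to (-2.078, -0.231) and repeat: F = (10.18639, -10.19604), J = [[-12.20120, 6.64818], [4.462, 8.156]].
Δ = (1.168, 0.611), so (u, v)₂ = (-0.910, 0.380).

(-0.910, 0.380)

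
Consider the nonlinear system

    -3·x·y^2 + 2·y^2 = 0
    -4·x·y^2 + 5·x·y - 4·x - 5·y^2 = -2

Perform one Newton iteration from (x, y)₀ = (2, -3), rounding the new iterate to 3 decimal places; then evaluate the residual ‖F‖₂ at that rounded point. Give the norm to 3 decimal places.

34.035

At (2, -3): F = (-36.000, -153.000).
Jacobian J = [[-3·y^2, -6·x·y + 4·y], [-4·y^2 + 5·y - 4, -8·x·y + 5·x - 10·y]].
At the point, J = [[-27.000, 24.000], [-55.000, 88.000]] (det J = -1056.000).
Solving J·Δ = −F gives Δ = (0.477, 2.037).
Then the next iterate is (x, y)₁ = (2.477, -0.963).
Re-evaluating at (2.477, -0.963): F = (-5.03654, -33.65997), so ‖F‖₂ = 34.035.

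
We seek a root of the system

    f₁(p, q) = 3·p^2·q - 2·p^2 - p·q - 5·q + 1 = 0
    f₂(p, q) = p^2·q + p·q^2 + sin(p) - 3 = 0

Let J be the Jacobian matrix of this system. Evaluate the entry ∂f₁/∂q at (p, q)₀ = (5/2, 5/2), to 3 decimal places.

∂f₁/∂q = 3·p^2 - p - 5.
At (5/2, 5/2) this is 11.250.

11.250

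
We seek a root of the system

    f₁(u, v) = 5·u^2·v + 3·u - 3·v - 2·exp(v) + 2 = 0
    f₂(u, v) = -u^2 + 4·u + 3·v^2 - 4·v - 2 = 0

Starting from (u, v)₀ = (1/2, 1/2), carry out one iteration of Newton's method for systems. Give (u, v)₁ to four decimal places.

At (1/2, 1/2): F = (-0.672443, -1.5000).
Jacobian J = [[10·u·v + 3, 5·u^2 - 2·exp(v) - 3], [-2·u + 4, 6·v - 4]].
At the point, J = [[5.5000, -5.047443], [3.0000, -1.0000]] (det J = 9.642328).
Solving J·Δ = −F gives Δ = (0.7155, 0.6464).
Then the next iterate is (u, v)₁ = (1.2155, 1.1464).

(1.2155, 1.1464)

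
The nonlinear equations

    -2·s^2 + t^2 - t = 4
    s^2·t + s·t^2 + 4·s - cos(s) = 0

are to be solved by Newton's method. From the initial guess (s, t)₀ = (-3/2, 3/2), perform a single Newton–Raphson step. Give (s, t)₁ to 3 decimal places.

(0.471, -0.539)

At (-3/2, 3/2): F = (-7.750, -6.07074).
Jacobian J = [[-4·s, 2·t - 1], [2·s·t + t^2 + sin(s) + 4, s^2 + 2·s·t]].
At the point, J = [[6.000, 2.000], [0.75251, -2.250]] (det J = -15.00501).
Solving J·Δ = −F gives Δ = (1.971, -2.039).
Then the next iterate is (s, t)₁ = (0.471, -0.539).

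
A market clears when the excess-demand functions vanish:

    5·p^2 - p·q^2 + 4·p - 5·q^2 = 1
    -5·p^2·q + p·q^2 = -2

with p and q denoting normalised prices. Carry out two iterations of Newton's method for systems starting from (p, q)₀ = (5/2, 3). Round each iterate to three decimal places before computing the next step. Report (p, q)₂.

(1.173, 1.435)

At (5/2, 3): F = (-27.250, -69.250).
Jacobian J = [[10·p - q^2 + 4, -2·p·q - 10·q], [-10·p·q + q^2, -5·p^2 + 2·p·q]].
At the point, J = [[20.000, -45.000], [-66.000, -16.250]] (det J = -3295.000).
Solving J·Δ = −F gives Δ = (-0.811, -0.966).
Then the next iterate is (p, q)₁ = (1.689, 2.034).
Round to (1.689, 2.034) and repeat: F = (-7.65383, -20.02452), J = [[16.75284, -27.21085], [-30.21710, -7.39275]].
Δ = (-0.516, -0.599), so (p, q)₂ = (1.173, 1.435).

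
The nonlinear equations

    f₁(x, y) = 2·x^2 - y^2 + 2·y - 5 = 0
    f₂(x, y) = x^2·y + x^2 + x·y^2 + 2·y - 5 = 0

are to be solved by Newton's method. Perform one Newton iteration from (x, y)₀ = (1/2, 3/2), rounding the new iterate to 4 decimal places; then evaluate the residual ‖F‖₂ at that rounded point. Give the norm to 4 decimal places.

At (1/2, 3/2): F = (-3.7500, -0.2500).
Jacobian J = [[4·x, -2·y + 2], [2·x·y + 2·x + y^2, x^2 + 2·x·y + 2]].
At the point, J = [[2.0000, -1.0000], [4.7500, 3.7500]] (det J = 12.2500).
Solving J·Δ = −F gives Δ = (1.1684, -1.4133).
Then the next iterate is (x, y)₁ = (1.6684, 0.0867).
Re-evaluating at (1.6684, 0.0867): F = (0.733000, -1.789166), so ‖F‖₂ = 1.9335.

1.9335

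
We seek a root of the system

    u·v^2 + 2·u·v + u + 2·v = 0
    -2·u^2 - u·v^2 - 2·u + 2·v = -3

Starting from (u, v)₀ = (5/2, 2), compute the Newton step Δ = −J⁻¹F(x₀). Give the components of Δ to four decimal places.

(-0.6825, -1.1975)

At (5/2, 2): F = (26.5000, -20.5000).
Jacobian J = [[v^2 + 2·v + 1, 2·u·v + 2·u + 2], [-4·u - v^2 - 2, -2·u·v + 2]].
At the point, J = [[9.0000, 17.0000], [-16.0000, -8.0000]] (det J = 200.0000).
Solving J·Δ = −F gives Δ = (-0.6825, -1.1975).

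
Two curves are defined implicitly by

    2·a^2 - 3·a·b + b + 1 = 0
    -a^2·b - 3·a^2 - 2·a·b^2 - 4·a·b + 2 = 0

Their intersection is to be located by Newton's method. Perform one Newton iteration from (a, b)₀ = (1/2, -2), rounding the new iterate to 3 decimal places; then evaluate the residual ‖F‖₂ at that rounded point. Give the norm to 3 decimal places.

1.593

At (1/2, -2): F = (2.500, 1.750).
Jacobian J = [[4·a - 3·b, -3·a + 1], [-2·a·b - 6·a - 2·b^2 - 4·b, -a^2 - 4·a·b - 4·a]].
At the point, J = [[8.000, -0.500], [-1.000, 1.750]] (det J = 13.500).
Solving J·Δ = −F gives Δ = (-0.389, -1.222).
Then the next iterate is (a, b)₁ = (0.111, -3.222).
Re-evaluating at (0.111, -3.222): F = (-1.12443, 1.12866), so ‖F‖₂ = 1.593.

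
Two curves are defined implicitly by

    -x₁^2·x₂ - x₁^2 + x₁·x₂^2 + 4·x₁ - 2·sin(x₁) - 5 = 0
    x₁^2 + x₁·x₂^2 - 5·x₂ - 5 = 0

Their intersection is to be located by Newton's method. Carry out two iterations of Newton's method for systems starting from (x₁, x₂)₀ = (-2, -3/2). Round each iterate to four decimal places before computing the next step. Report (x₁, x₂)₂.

(2.6602, -0.9334)

At (-2, -3/2): F = (-13.681405, 2.0000).
Jacobian J = [[-2·x₁·x₂ - 2·x₁ + x₂^2 - 2·cos(x₁) + 4, -x₁^2 + 2·x₁·x₂], [2·x₁ + x₂^2, 2·x₁·x₂ - 5]].
At the point, J = [[5.082294, 2.0000], [-1.7500, 1.0000]] (det J = 8.582294).
Solving J·Δ = −F gives Δ = (2.0602, 1.6054).
Then the next iterate is (x₁, x₂)₁ = (0.0602, 0.1054).
Round to (0.0602, 0.1054) and repeat: F = (-4.882865, -5.522707), J = [[1.881642, 0.009066], [0.131509, -4.987310]].
Δ = (2.6000, -1.0388), so (x₁, x₂)₂ = (2.6602, -0.9334).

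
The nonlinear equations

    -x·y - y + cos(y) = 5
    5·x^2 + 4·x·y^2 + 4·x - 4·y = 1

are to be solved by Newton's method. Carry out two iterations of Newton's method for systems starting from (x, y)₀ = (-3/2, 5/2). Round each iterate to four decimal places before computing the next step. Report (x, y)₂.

(-3.1238, 2.2462)

At (-3/2, 5/2): F = (-4.551144, -43.2500).
Jacobian J = [[-y, -x - sin(y) - 1], [10·x + 4·y^2 + 4, 8·x·y - 4]].
At the point, J = [[-2.5000, -0.098472], [14.0000, -34.0000]] (det J = 86.378610).
Solving J·Δ = −F gives Δ = (-1.7421, -1.9894).
Then the next iterate is (x, y)₁ = (-3.2421, 0.5106).
Round to (-3.2421, 0.5106) and repeat: F = (-2.982732, 33.164240), J = [[-0.5106, 1.753399], [-27.378151, -17.243330]].
Δ = (0.1183, 1.7356), so (x, y)₂ = (-3.1238, 2.2462).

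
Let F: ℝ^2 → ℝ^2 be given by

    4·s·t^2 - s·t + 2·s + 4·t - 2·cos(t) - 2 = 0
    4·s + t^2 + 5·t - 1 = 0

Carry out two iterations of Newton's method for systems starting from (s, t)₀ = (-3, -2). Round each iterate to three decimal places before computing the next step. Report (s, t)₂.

(1.834, -1.328)

At (-3, -2): F = (-69.16771, -19.000).
Jacobian J = [[4·t^2 - t + 2, 8·s·t - s + 2·sin(t) + 4], [4, 2·t + 5]].
At the point, J = [[20.000, 53.18141], [4.000, 1.000]] (det J = -192.72562).
Solving J·Δ = −F gives Δ = (4.884, -0.536).
Then the next iterate is (s, t)₁ = (1.884, -2.536).
Round to (1.884, -2.536) and repeat: F = (46.51240, 0.28730), J = [[30.26118, -37.24509], [4.000, -0.072]].
Δ = (-0.050, 1.208), so (s, t)₂ = (1.834, -1.328).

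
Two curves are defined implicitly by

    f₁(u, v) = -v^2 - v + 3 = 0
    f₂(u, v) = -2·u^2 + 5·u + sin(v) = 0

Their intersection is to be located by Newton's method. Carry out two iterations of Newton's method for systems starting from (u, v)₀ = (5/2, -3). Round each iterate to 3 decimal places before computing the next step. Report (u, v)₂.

(2.341, -2.305)

At (5/2, -3): F = (-3.000, -0.14112).
Jacobian J = [[0, -2·v - 1], [-4·u + 5, cos(v)]].
At the point, J = [[0.000, 5.000], [-5.000, -0.98999]] (det J = 25.000).
Solving J·Δ = −F gives Δ = (-0.147, 0.600).
Then the next iterate is (u, v)₁ = (2.353, -2.400).
Round to (2.353, -2.400) and repeat: F = (-0.360, 0.01632), J = [[0.000, 3.800], [-4.412, -0.73739]].
Δ = (-0.012, 0.095), so (u, v)₂ = (2.341, -2.305).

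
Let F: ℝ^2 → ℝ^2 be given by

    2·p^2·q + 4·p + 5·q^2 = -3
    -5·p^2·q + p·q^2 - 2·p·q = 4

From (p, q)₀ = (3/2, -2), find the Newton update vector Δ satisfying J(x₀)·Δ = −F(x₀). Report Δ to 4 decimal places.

(-0.0902, 1.3369)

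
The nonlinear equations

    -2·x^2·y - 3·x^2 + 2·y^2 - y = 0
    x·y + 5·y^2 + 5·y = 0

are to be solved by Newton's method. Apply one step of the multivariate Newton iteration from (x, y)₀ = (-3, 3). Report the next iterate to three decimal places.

(-1.997, 1.312)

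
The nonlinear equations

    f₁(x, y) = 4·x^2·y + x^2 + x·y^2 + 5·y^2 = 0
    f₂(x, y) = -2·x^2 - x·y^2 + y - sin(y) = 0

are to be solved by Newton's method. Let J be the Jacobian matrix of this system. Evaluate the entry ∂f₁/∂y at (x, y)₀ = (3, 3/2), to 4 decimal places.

∂f₁/∂y = 4·x^2 + 2·x·y + 10·y.
At (3, 3/2) this is 60.0000.

60.0000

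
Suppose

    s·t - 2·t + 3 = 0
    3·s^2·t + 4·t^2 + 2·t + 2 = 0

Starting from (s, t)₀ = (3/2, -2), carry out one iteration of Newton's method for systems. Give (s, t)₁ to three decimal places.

At (3/2, -2): F = (4.000, 0.500).
Jacobian J = [[t, s - 2], [6·s·t, 3·s^2 + 8·t + 2]].
At the point, J = [[-2.000, -0.500], [-18.000, -7.250]] (det J = 5.500).
Solving J·Δ = −F gives Δ = (5.227, -12.909).
Then the next iterate is (s, t)₁ = (6.727, -14.909).

(6.727, -14.909)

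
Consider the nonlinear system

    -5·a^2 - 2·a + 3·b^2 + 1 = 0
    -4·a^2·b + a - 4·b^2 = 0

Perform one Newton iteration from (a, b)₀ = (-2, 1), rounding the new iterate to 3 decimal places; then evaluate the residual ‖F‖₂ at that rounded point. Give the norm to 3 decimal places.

At (-2, 1): F = (-12.000, -22.000).
Jacobian J = [[-10·a - 2, 6·b], [-8·a·b + 1, -4·a^2 - 8·b]].
At the point, J = [[18.000, 6.000], [17.000, -24.000]] (det J = -534.000).
Solving J·Δ = −F gives Δ = (0.787, -0.360).
Then the next iterate is (a, b)₁ = (-1.213, 0.640).
Re-evaluating at (-1.213, 0.640): F = (-2.70205, -6.61810), so ‖F‖₂ = 7.148.

7.148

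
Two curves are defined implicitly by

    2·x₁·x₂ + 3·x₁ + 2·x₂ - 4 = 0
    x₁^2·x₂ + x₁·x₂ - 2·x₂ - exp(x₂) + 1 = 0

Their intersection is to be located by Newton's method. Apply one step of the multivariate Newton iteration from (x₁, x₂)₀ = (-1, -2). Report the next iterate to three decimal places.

(-8.000, -6.278)

At (-1, -2): F = (-7.000, 4.86466).
Jacobian J = [[2·x₂ + 3, 2·x₁ + 2], [2·x₁·x₂ + x₂, x₁^2 + x₁ - exp(x₂) - 2]].
At the point, J = [[-1.000, 0.000], [2.000, -2.13534]] (det J = 2.13534).
Solving J·Δ = −F gives Δ = (-7.000, -4.278).
Then the next iterate is (x₁, x₂)₁ = (-8.000, -6.278).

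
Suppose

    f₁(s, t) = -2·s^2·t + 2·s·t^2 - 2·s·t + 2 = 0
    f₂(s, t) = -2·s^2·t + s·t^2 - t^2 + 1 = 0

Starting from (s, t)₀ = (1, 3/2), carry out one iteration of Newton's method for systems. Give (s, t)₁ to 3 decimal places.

At (1, 3/2): F = (0.500, -2.000).
Jacobian J = [[-4·s·t + 2·t^2 - 2·t, -2·s^2 + 4·s·t - 2·s], [-4·s·t + t^2, -2·s^2 + 2·s·t - 2·t]].
At the point, J = [[-4.500, 2.000], [-3.750, -2.000]] (det J = 16.500).
Solving J·Δ = −F gives Δ = (-0.182, -0.659).
Then the next iterate is (s, t)₁ = (0.818, 0.841).

(0.818, 0.841)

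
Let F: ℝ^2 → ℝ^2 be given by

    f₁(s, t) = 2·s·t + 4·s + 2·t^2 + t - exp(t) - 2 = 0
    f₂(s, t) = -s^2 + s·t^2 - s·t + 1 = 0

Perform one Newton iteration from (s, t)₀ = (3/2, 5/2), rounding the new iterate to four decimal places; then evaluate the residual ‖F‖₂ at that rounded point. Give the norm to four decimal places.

At (3/2, 5/2): F = (14.317506, 4.3750).
Jacobian J = [[2·t + 4, 2·s + 4·t - exp(t) + 1], [-2·s + t^2 - t, 2·s·t - s]].
At the point, J = [[9.0000, 1.817506], [0.7500, 6.0000]] (det J = 52.636870).
Solving J·Δ = −F gives Δ = (-1.4810, -0.5440).
Then the next iterate is (s, t)₁ = (0.0190, 1.9560).
Re-evaluating at (0.0190, 1.9560): F = (0.687214, 1.035168), so ‖F‖₂ = 1.2425.

1.2425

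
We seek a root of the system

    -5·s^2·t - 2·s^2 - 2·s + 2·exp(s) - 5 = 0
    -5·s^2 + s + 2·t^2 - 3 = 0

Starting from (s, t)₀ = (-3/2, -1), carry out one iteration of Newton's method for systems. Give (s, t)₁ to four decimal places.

(-0.7103, -1.2789)

At (-3/2, -1): F = (5.196260, -13.7500).
Jacobian J = [[-10·s·t - 4·s + 2·exp(s) - 2, -5·s^2], [-10·s + 1, 4·t]].
At the point, J = [[-10.553740, -11.2500], [16.0000, -4.0000]] (det J = 222.214959).
Solving J·Δ = −F gives Δ = (0.7897, -0.2789).
Then the next iterate is (s, t)₁ = (-0.7103, -1.2789).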